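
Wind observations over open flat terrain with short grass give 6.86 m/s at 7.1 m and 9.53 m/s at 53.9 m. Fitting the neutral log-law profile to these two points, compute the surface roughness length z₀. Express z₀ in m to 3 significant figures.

z₀ ≈ 0.0389 m

Log law: V(z) ∝ ln(z/z₀). With r = V₁/V₂ = 6.86/9.53 = 0.71983,
r · ln(z₂/z₀) = ln(z₁/z₀) ⇒ ln z₀ = (ln z₁ − r·ln z₂)/(1 − r)
ln z₀ = (1.96009 − 0.71983×3.98713) / 0.28017 = -3.2479
z₀ = exp(-3.2479) = 0.03885 m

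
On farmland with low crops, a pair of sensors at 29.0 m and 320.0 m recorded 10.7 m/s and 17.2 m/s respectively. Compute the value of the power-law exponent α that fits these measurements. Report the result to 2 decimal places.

Power law: V₂/V₁ = (z₂/z₁)^α ⇒ α = ln(V₂/V₁) / ln(z₂/z₁)
α = ln(17.2/10.7) / ln(320.0/29.0) = ln(1.6075) / ln(11.0345)
  = 0.47467 / 2.40103 = 0.19769

α ≈ 0.20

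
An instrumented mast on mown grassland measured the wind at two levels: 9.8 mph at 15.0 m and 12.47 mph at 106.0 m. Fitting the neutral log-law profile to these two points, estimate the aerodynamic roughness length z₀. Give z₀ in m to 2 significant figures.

z₀ ≈ 0.011 m

Log law: V(z) ∝ ln(z/z₀). With r = V₁/V₂ = 9.8/12.47 = 0.78589,
r · ln(z₂/z₀) = ln(z₁/z₀) ⇒ ln z₀ = (ln z₁ − r·ln z₂)/(1 − r)
ln z₀ = (2.70805 − 0.78589×4.66344) / 0.21411 = -4.4690
z₀ = exp(-4.4690) = 0.01146 m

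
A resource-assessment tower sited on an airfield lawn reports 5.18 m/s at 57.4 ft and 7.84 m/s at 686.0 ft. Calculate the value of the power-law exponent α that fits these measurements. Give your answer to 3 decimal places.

Power law: V₂/V₁ = (z₂/z₁)^α ⇒ α = ln(V₂/V₁) / ln(z₂/z₁)
α = ln(7.84/5.18) / ln(686.0/57.4) = ln(1.5135) / ln(11.9512)
  = 0.41443 / 2.48083 = 0.16705

α ≈ 0.167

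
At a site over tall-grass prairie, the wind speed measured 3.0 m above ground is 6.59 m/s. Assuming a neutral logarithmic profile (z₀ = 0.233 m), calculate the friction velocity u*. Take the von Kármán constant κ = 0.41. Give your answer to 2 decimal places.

u* ≈ 1.06 m/s

Log law: V(z) = (u*/κ) · ln(z/z₀) ⇒ u* = κ · V / ln(z/z₀)
u* = 0.41 × 6.59 / ln(3.0/0.233) = 0.41 × 6.59 / 2.5553
   = 2.7019 / 2.5553 = 1.0574 m/s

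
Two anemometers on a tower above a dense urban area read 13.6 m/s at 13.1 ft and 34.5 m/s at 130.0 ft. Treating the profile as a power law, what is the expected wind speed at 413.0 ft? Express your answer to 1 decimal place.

55.1 m/s

First find α: α = ln(V₂/V₁)/ln(z₂/z₁) = ln(34.5/13.6)/ln(130.0/13.1) = 0.93089/2.29492 = 0.4056
Extrapolate from 130.0 ft to 413.0 ft: V₃ = 34.5 × (413.0/130.0)^0.4056 = 34.5 × 1.5982 = 55.1376 m/s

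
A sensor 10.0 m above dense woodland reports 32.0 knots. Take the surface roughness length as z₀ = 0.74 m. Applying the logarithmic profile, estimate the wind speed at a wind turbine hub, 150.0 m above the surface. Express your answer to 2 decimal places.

Log law: V(z) ∝ ln(z/z₀), so V₂/V₁ = ln(z₂/z₀) / ln(z₁/z₀).
ln(150.0/0.74) = 5.3117, ln(10.0/0.74) = 2.6037
V₂ = 32.0 × 5.3117/2.6037 = 32.0 × 2.0401 = 65.2826 knots

65.28 knots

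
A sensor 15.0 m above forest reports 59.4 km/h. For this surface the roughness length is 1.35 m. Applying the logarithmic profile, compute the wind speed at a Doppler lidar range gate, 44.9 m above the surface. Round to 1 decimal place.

Log law: V(z) ∝ ln(z/z₀), so V₂/V₁ = ln(z₂/z₀) / ln(z₁/z₀).
ln(44.9/1.35) = 3.5043, ln(15.0/1.35) = 2.4079
V₂ = 59.4 × 3.5043/2.4079 = 59.4 × 1.4553 = 86.4461 km/h

86.4 km/h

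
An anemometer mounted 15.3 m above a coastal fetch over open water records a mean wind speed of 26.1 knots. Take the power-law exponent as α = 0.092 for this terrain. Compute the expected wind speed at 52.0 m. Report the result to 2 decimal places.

Power-law profile: V₂ = V₁ · (z₂/z₁)^α
V₂ = 26.1 × (52.0/15.3)^0.092 = 26.1 × (3.3987)^0.092
    = 26.1 × 1.1191 = 29.2093 knots

29.21 knots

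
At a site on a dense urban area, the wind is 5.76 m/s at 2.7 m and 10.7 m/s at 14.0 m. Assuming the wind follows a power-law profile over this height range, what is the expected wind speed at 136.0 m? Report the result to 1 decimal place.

First find α: α = ln(V₂/V₁)/ln(z₂/z₁) = ln(10.7/5.76)/ln(14.0/2.7) = 0.61931/1.64581 = 0.3763
Extrapolate from 14.0 m to 136.0 m: V₃ = 10.7 × (136.0/14.0)^0.3763 = 10.7 × 2.3526 = 25.1733 m/s

25.2 m/s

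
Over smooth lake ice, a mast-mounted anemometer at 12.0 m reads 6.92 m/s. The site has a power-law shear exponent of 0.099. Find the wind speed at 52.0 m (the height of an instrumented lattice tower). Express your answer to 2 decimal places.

Power-law profile: V₂ = V₁ · (z₂/z₁)^α
V₂ = 6.92 × (52.0/12.0)^0.099 = 6.92 × (4.3333)^0.099
    = 6.92 × 1.1562 = 8.0011 m/s

8.00 m/s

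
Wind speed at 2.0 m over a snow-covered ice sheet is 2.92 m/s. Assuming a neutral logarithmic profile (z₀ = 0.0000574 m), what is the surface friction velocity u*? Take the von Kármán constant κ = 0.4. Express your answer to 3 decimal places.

u* ≈ 0.112 m/s

Log law: V(z) = (u*/κ) · ln(z/z₀) ⇒ u* = κ · V / ln(z/z₀)
u* = 0.4 × 2.92 / ln(2.0/0.0000574) = 0.4 × 2.92 / 10.4586
   = 1.1680 / 10.4586 = 0.1117 m/s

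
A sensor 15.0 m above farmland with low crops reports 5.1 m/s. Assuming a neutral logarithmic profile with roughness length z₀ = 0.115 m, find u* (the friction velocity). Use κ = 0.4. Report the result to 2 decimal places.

u* ≈ 0.42 m/s

Log law: V(z) = (u*/κ) · ln(z/z₀) ⇒ u* = κ · V / ln(z/z₀)
u* = 0.4 × 5.1 / ln(15.0/0.115) = 0.4 × 5.1 / 4.8709
   = 2.0400 / 4.8709 = 0.4188 m/s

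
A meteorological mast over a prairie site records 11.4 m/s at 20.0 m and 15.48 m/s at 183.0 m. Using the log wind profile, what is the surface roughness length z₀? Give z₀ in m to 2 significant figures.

z₀ ≈ 0.041 m

Log law: V(z) ∝ ln(z/z₀). With r = V₁/V₂ = 11.4/15.48 = 0.73643,
r · ln(z₂/z₀) = ln(z₁/z₀) ⇒ ln z₀ = (ln z₁ − r·ln z₂)/(1 − r)
ln z₀ = (2.99573 − 0.73643×5.20949) / 0.26357 = -3.1898
z₀ = exp(-3.1898) = 0.04118 m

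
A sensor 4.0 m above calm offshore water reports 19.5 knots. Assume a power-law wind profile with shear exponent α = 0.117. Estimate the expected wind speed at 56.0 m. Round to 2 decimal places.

Power-law profile: V₂ = V₁ · (z₂/z₁)^α
V₂ = 19.5 × (56.0/4.0)^0.117 = 19.5 × (14.0000)^0.117
    = 19.5 × 1.3617 = 26.5541 knots

26.55 knots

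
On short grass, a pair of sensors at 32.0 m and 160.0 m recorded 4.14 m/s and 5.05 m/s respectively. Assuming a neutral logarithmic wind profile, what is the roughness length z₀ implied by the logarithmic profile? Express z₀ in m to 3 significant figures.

Log law: V(z) ∝ ln(z/z₀). With r = V₁/V₂ = 4.14/5.05 = 0.81980,
r · ln(z₂/z₀) = ln(z₁/z₀) ⇒ ln z₀ = (ln z₁ − r·ln z₂)/(1 − r)
ln z₀ = (3.46574 − 0.81980×5.07517) / 0.18020 = -3.8563
z₀ = exp(-3.8563) = 0.02115 m

z₀ ≈ 0.0211 m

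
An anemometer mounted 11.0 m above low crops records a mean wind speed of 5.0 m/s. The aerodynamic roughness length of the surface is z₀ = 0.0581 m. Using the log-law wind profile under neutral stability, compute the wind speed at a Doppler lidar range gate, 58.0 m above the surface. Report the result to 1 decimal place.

Log law: V(z) ∝ ln(z/z₀), so V₂/V₁ = ln(z₂/z₀) / ln(z₁/z₀).
ln(58.0/0.0581) = 6.9060, ln(11.0/0.0581) = 5.2435
V₂ = 5.0 × 6.9060/5.2435 = 5.0 × 1.3171 = 6.5853 m/s

6.6 m/s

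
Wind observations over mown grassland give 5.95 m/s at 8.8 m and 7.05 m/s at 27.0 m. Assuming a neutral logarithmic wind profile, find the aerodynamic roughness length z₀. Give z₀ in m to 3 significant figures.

Log law: V(z) ∝ ln(z/z₀). With r = V₁/V₂ = 5.95/7.05 = 0.84397,
r · ln(z₂/z₀) = ln(z₁/z₀) ⇒ ln z₀ = (ln z₁ − r·ln z₂)/(1 − r)
ln z₀ = (2.17475 − 0.84397×3.29584) / 0.15603 = -3.8893
z₀ = exp(-3.8893) = 0.02046 m

z₀ ≈ 0.0205 m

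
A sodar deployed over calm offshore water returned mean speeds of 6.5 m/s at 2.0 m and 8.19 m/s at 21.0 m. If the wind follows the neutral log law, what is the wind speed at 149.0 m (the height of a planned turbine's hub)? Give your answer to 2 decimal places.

Log law: V ∝ ln(z/z₀). From the pair, with r = V₁/V₂ = 0.79365,
ln z₀ = (ln z₁ − r·ln z₂)/(1 − r) = (0.6931 − 0.79365×3.0445)/0.20635 = -8.3506 → z₀ = 0.0002363 m
V₃ = V₁ · ln(z₃/z₀)/ln(z₁/z₀) = 6.5 × 13.3546/9.0438 = 9.5983 m/s

9.60 m/s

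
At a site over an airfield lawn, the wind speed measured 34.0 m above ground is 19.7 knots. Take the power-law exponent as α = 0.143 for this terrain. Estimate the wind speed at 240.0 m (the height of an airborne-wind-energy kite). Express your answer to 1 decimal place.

Power-law profile: V₂ = V₁ · (z₂/z₁)^α
V₂ = 19.7 × (240.0/34.0)^0.143 = 19.7 × (7.0588)^0.143
    = 19.7 × 1.3224 = 26.0516 knots

26.1 knots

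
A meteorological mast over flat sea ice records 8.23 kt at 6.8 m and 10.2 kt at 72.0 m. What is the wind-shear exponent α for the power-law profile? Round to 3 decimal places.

α ≈ 0.091

Power law: V₂/V₁ = (z₂/z₁)^α ⇒ α = ln(V₂/V₁) / ln(z₂/z₁)
α = ln(10.2/8.23) / ln(72.0/6.8) = ln(1.2394) / ln(10.5882)
  = 0.21460 / 2.35974 = 0.09094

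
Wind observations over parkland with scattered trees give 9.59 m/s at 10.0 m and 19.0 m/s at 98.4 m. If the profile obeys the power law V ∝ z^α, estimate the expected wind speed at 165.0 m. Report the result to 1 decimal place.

22.2 m/s

First find α: α = ln(V₂/V₁)/ln(z₂/z₁) = ln(19.0/9.59)/ln(98.4/10.0) = 0.68372/2.28646 = 0.2990
Extrapolate from 98.4 m to 165.0 m: V₃ = 19.0 × (165.0/98.4)^0.2990 = 19.0 × 1.1672 = 22.1760 m/s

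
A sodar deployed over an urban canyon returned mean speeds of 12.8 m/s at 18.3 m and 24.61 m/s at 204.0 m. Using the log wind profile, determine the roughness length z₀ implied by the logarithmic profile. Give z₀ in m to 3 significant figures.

Log law: V(z) ∝ ln(z/z₀). With r = V₁/V₂ = 12.8/24.61 = 0.52011,
r · ln(z₂/z₀) = ln(z₁/z₀) ⇒ ln z₀ = (ln z₁ − r·ln z₂)/(1 − r)
ln z₀ = (2.90690 − 0.52011×5.31812) / 0.47989 = 0.2936
z₀ = exp(0.2936) = 1.341 m

z₀ ≈ 1.34 m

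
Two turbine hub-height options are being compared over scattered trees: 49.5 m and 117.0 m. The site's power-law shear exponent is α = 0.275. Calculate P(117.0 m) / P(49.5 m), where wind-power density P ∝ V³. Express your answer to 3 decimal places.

2.033

Speed ratio: V_B/V_A = (z_B/z_A)^α = (117.0/49.5)^0.275 = (2.3636)^0.275 = 1.26688
Power-density ratio: P_B/P_A = (V_B/V_A)³ = (1.26688)³ = 2.03331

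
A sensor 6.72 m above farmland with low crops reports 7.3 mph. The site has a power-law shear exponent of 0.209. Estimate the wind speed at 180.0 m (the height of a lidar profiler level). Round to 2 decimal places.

Power-law profile: V₂ = V₁ · (z₂/z₁)^α
V₂ = 7.3 × (180.0/6.72)^0.209 = 7.3 × (26.7857)^0.209
    = 7.3 × 1.9881 = 14.5129 mph

14.51 mph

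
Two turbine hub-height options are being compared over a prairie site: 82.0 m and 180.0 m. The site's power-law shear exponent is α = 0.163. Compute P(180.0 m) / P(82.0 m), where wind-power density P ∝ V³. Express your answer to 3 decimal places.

Speed ratio: V_B/V_A = (z_B/z_A)^α = (180.0/82.0)^0.163 = (2.1951)^0.163 = 1.13673
Power-density ratio: P_B/P_A = (V_B/V_A)³ = (1.13673)³ = 1.46884

1.469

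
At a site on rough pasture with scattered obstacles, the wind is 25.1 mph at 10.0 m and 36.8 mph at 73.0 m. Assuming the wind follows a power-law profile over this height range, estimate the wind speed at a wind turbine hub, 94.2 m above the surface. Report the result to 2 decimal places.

First find α: α = ln(V₂/V₁)/ln(z₂/z₁) = ln(36.8/25.1)/ln(73.0/10.0) = 0.38263/1.98787 = 0.1925
Extrapolate from 73.0 m to 94.2 m: V₃ = 36.8 × (94.2/73.0)^0.1925 = 36.8 × 1.0503 = 38.6510 mph

38.65 mph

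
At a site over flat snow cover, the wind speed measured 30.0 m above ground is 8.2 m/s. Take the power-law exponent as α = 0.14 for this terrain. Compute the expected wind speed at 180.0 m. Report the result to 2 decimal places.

10.54 m/s

Power-law profile: V₂ = V₁ · (z₂/z₁)^α
V₂ = 8.2 × (180.0/30.0)^0.14 = 8.2 × (6.0000)^0.14
    = 8.2 × 1.2851 = 10.5379 m/s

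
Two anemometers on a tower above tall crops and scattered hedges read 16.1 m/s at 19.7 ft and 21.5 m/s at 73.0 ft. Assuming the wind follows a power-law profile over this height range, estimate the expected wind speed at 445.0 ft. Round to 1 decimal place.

First find α: α = ln(V₂/V₁)/ln(z₂/z₁) = ln(21.5/16.1)/ln(73.0/19.7) = 0.28923/1.30984 = 0.2208
Extrapolate from 73.0 ft to 445.0 ft: V₃ = 21.5 × (445.0/73.0)^0.2208 = 21.5 × 1.4906 = 32.0470 m/s

32.0 m/s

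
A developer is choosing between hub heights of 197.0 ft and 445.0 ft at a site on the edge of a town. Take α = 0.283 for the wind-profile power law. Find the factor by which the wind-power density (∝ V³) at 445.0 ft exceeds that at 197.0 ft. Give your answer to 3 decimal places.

Speed ratio: V_B/V_A = (z_B/z_A)^α = (445.0/197.0)^0.283 = (2.2589)^0.283 = 1.25937
Power-density ratio: P_B/P_A = (V_B/V_A)³ = (1.25937)³ = 1.99736

1.997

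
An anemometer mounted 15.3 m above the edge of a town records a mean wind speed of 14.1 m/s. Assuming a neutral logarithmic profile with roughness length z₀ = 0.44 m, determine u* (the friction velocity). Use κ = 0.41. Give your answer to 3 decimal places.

Log law: V(z) = (u*/κ) · ln(z/z₀) ⇒ u* = κ · V / ln(z/z₀)
u* = 0.41 × 14.1 / ln(15.3/0.44) = 0.41 × 14.1 / 3.5488
   = 5.7810 / 3.5488 = 1.6290 m/s

u* ≈ 1.629 m/s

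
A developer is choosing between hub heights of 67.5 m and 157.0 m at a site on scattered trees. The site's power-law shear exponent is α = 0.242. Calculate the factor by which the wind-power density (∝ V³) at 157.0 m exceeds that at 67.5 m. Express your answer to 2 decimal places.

Speed ratio: V_B/V_A = (z_B/z_A)^α = (157.0/67.5)^0.242 = (2.3259)^0.242 = 1.22664
Power-density ratio: P_B/P_A = (V_B/V_A)³ = (1.22664)³ = 1.84565

1.85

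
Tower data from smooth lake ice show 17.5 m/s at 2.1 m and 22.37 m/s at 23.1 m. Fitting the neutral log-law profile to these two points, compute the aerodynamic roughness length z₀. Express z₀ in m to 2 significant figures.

z₀ ≈ 0.00038 m

Log law: V(z) ∝ ln(z/z₀). With r = V₁/V₂ = 17.5/22.37 = 0.78230,
r · ln(z₂/z₀) = ln(z₁/z₀) ⇒ ln z₀ = (ln z₁ − r·ln z₂)/(1 − r)
ln z₀ = (0.74194 − 0.78230×3.13983) / 0.21770 = -7.8747
z₀ = exp(-7.8747) = 0.0003802 m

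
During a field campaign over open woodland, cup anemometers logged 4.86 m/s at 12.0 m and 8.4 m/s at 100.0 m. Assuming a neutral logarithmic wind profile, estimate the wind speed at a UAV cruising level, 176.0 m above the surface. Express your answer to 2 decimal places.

9.34 m/s

Log law: V ∝ ln(z/z₀). From the pair, with r = V₁/V₂ = 0.57857,
ln z₀ = (ln z₁ − r·ln z₂)/(1 − r) = (2.4849 − 0.57857×4.6052)/0.42143 = -0.4260 → z₀ = 0.6531 m
V₃ = V₁ · ln(z₃/z₀)/ln(z₁/z₀) = 4.86 × 5.5964/2.9109 = 9.3439 m/s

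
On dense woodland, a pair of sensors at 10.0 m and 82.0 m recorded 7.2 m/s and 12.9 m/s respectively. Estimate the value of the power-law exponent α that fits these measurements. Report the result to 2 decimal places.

Power law: V₂/V₁ = (z₂/z₁)^α ⇒ α = ln(V₂/V₁) / ln(z₂/z₁)
α = ln(12.9/7.2) / ln(82.0/10.0) = ln(1.7917) / ln(8.2000)
  = 0.58315 / 2.10413 = 0.27714

α ≈ 0.28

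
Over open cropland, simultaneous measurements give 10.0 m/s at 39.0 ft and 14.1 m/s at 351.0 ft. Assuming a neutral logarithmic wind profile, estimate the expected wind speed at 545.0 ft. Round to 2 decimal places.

14.92 m/s

Log law: V ∝ ln(z/z₀). From the pair, with r = V₁/V₂ = 0.70922,
ln z₀ = (ln z₁ − r·ln z₂)/(1 − r) = (3.6636 − 0.70922×5.8608)/0.29078 = -1.6955 → z₀ = 0.1835 ft
V₃ = V₁ · ln(z₃/z₀)/ln(z₁/z₀) = 10.0 × 7.9963/5.3591 = 14.9210 m/s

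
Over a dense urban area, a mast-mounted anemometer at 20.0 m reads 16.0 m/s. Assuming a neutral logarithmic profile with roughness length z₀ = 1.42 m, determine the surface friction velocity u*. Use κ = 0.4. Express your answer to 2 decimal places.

u* ≈ 2.42 m/s

Log law: V(z) = (u*/κ) · ln(z/z₀) ⇒ u* = κ · V / ln(z/z₀)
u* = 0.4 × 16.0 / ln(20.0/1.42) = 0.4 × 16.0 / 2.6451
   = 6.4000 / 2.6451 = 2.4196 m/s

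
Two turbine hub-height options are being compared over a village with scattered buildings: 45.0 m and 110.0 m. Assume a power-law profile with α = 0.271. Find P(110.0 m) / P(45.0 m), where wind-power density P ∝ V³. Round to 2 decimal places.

2.07

Speed ratio: V_B/V_A = (z_B/z_A)^α = (110.0/45.0)^0.271 = (2.4444)^0.271 = 1.27408
Power-density ratio: P_B/P_A = (V_B/V_A)³ = (1.27408)³ = 2.06819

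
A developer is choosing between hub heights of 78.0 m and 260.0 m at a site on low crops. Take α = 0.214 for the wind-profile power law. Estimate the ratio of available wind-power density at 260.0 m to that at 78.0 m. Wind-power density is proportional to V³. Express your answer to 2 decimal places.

Speed ratio: V_B/V_A = (z_B/z_A)^α = (260.0/78.0)^0.214 = (3.3333)^0.214 = 1.29389
Power-density ratio: P_B/P_A = (V_B/V_A)³ = (1.29389)³ = 2.16615

2.17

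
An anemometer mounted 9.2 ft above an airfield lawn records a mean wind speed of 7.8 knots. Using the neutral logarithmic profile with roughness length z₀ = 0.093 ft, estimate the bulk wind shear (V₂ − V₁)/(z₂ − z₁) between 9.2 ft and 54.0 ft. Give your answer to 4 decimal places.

Log law: V₂ = V₁ · ln(z₂/z₀)/ln(z₁/z₀) = 7.8 × 6.3641/4.5944 = 10.8046 knots
ΔV/Δz = (10.8046 − 7.8)/(54.0 − 9.2) = 3.0046/44.8000 = 0.06707 knots/ft

0.0671 knots/ft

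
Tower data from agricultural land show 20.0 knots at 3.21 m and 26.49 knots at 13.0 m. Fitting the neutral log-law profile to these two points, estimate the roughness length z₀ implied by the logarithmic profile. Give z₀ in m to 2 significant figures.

Log law: V(z) ∝ ln(z/z₀). With r = V₁/V₂ = 20.0/26.49 = 0.75500,
r · ln(z₂/z₀) = ln(z₁/z₀) ⇒ ln z₀ = (ln z₁ − r·ln z₂)/(1 − r)
ln z₀ = (1.16627 − 0.75500×2.56495) / 0.24500 = -3.1440
z₀ = exp(-3.1440) = 0.04311 m

z₀ ≈ 0.043 m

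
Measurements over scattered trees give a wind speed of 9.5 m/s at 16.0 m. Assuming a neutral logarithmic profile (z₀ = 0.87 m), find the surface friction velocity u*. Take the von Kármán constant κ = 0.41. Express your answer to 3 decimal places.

Log law: V(z) = (u*/κ) · ln(z/z₀) ⇒ u* = κ · V / ln(z/z₀)
u* = 0.41 × 9.5 / ln(16.0/0.87) = 0.41 × 9.5 / 2.9119
   = 3.8950 / 2.9119 = 1.3376 m/s

u* ≈ 1.338 m/s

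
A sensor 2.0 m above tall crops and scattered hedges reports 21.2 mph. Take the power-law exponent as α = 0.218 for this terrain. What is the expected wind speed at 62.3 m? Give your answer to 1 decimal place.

Power-law profile: V₂ = V₁ · (z₂/z₁)^α
V₂ = 21.2 × (62.3/2.0)^0.218 = 21.2 × (31.1500)^0.218
    = 21.2 × 2.1163 = 44.8652 mph

44.9 mph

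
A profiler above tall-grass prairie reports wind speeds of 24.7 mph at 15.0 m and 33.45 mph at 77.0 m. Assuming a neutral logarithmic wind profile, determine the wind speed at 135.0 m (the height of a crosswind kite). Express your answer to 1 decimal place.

Log law: V ∝ ln(z/z₀). From the pair, with r = V₁/V₂ = 0.73842,
ln z₀ = (ln z₁ − r·ln z₂)/(1 − r) = (2.7081 − 0.73842×4.3438)/0.26158 = -1.9095 → z₀ = 0.1482 m
V₃ = V₁ · ln(z₃/z₀)/ln(z₁/z₀) = 24.7 × 6.8147/4.6175 = 36.4534 mph

36.5 mph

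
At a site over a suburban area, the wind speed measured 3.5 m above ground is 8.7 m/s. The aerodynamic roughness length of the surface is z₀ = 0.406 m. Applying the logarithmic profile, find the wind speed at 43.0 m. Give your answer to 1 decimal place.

18.8 m/s

Log law: V(z) ∝ ln(z/z₀), so V₂/V₁ = ln(z₂/z₀) / ln(z₁/z₀).
ln(43.0/0.406) = 4.6626, ln(3.5/0.406) = 2.1542
V₂ = 8.7 × 4.6626/2.1542 = 8.7 × 2.1645 = 18.8308 m/s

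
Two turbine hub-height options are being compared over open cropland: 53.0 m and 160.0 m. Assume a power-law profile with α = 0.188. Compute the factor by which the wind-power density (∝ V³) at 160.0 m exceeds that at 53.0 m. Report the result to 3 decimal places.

Speed ratio: V_B/V_A = (z_B/z_A)^α = (160.0/53.0)^0.188 = (3.0189)^0.188 = 1.23087
Power-density ratio: P_B/P_A = (V_B/V_A)³ = (1.23087)³ = 1.86480

1.865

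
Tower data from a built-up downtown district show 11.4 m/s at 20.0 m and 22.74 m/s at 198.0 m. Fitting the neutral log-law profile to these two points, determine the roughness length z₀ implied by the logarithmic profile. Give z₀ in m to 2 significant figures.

z₀ ≈ 2.0 m

Log law: V(z) ∝ ln(z/z₀). With r = V₁/V₂ = 11.4/22.74 = 0.50132,
r · ln(z₂/z₀) = ln(z₁/z₀) ⇒ ln z₀ = (ln z₁ − r·ln z₂)/(1 − r)
ln z₀ = (2.99573 − 0.50132×5.28827) / 0.49868 = 0.6911
z₀ = exp(0.6911) = 1.996 m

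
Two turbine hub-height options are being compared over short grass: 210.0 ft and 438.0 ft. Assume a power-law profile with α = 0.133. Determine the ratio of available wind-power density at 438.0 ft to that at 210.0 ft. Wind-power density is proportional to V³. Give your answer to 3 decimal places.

1.341

Speed ratio: V_B/V_A = (z_B/z_A)^α = (438.0/210.0)^0.133 = (2.0857)^0.133 = 1.10271
Power-density ratio: P_B/P_A = (V_B/V_A)³ = (1.10271)³ = 1.34086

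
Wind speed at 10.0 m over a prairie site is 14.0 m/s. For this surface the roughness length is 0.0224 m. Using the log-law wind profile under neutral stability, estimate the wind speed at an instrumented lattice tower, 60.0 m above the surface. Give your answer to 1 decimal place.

Log law: V(z) ∝ ln(z/z₀), so V₂/V₁ = ln(z₂/z₀) / ln(z₁/z₀).
ln(60.0/0.0224) = 7.8930, ln(10.0/0.0224) = 6.1013
V₂ = 14.0 × 7.8930/6.1013 = 14.0 × 1.2937 = 18.1114 m/s

18.1 m/s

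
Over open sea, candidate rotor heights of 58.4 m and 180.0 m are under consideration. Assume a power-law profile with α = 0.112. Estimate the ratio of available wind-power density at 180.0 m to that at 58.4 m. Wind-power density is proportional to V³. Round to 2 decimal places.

Speed ratio: V_B/V_A = (z_B/z_A)^α = (180.0/58.4)^0.112 = (3.0822)^0.112 = 1.13436
Power-density ratio: P_B/P_A = (V_B/V_A)³ = (1.13436)³ = 1.45968

1.46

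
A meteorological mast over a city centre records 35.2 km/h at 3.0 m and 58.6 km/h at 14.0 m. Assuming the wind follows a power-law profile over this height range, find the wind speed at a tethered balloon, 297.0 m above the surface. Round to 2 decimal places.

First find α: α = ln(V₂/V₁)/ln(z₂/z₁) = ln(58.6/35.2)/ln(14.0/3.0) = 0.50969/1.54045 = 0.3309
Extrapolate from 14.0 m to 297.0 m: V₃ = 58.6 × (297.0/14.0)^0.3309 = 58.6 × 2.7475 = 161.0054 km/h

161.01 km/h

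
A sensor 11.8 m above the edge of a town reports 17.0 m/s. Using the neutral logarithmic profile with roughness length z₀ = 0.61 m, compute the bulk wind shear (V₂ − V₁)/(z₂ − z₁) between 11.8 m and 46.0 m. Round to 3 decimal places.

Log law: V₂ = V₁ · ln(z₂/z₀)/ln(z₁/z₀) = 17.0 × 4.3229/2.9624 = 24.8076 m/s
ΔV/Δz = (24.8076 − 17.0)/(46.0 − 11.8) = 7.8076/34.2000 = 0.22829 m/s/m

0.228 m/s/m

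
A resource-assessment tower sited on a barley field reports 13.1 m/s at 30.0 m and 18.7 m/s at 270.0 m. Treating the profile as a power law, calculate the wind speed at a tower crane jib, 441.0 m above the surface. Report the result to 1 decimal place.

20.2 m/s

First find α: α = ln(V₂/V₁)/ln(z₂/z₁) = ln(18.7/13.1)/ln(270.0/30.0) = 0.35591/2.19722 = 0.1620
Extrapolate from 270.0 m to 441.0 m: V₃ = 18.7 × (441.0/270.0)^0.1620 = 18.7 × 1.0827 = 20.2468 m/s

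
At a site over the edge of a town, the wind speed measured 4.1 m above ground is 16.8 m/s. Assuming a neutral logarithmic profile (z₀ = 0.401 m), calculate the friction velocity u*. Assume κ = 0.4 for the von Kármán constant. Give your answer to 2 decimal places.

u* ≈ 2.89 m/s

Log law: V(z) = (u*/κ) · ln(z/z₀) ⇒ u* = κ · V / ln(z/z₀)
u* = 0.4 × 16.8 / ln(4.1/0.401) = 0.4 × 16.8 / 2.3248
   = 6.7200 / 2.3248 = 2.8906 m/s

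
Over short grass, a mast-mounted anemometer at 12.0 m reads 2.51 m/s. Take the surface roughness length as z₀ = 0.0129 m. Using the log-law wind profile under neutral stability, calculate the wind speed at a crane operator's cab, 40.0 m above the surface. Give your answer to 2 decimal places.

2.95 m/s

Log law: V(z) ∝ ln(z/z₀), so V₂/V₁ = ln(z₂/z₀) / ln(z₁/z₀).
ln(40.0/0.0129) = 8.0394, ln(12.0/0.0129) = 6.8354
V₂ = 2.51 × 8.0394/6.8354 = 2.51 × 1.1761 = 2.9521 m/s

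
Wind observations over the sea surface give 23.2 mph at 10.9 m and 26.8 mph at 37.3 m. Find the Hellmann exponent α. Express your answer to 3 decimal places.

α ≈ 0.117

Power law: V₂/V₁ = (z₂/z₁)^α ⇒ α = ln(V₂/V₁) / ln(z₂/z₁)
α = ln(26.8/23.2) / ln(37.3/10.9) = ln(1.1552) / ln(3.4220)
  = 0.14425 / 1.23023 = 0.11725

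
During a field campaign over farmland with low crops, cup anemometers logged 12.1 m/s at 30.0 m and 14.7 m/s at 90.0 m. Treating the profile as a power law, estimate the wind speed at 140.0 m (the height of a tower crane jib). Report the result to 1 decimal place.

First find α: α = ln(V₂/V₁)/ln(z₂/z₁) = ln(14.7/12.1)/ln(90.0/30.0) = 0.19464/1.09861 = 0.1772
Extrapolate from 90.0 m to 140.0 m: V₃ = 14.7 × (140.0/90.0)^0.1772 = 14.7 × 1.0814 = 15.8970 m/s

15.9 m/s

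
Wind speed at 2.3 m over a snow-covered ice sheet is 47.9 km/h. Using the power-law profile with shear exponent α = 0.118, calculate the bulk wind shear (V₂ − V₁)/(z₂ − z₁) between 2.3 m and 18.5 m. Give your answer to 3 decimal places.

0.825 km/h/m

Power law: V₂ = V₁ · (z₂/z₁)^α = 47.9 × (8.0435)^0.118 = 61.2601 km/h
ΔV/Δz = (61.2601 − 47.9)/(18.5 − 2.3) = 13.3601/16.2000 = 0.82470 km/h/m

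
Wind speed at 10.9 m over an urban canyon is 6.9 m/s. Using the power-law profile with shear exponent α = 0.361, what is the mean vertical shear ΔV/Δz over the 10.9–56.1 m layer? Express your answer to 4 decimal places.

0.1231 m/s/m

Power law: V₂ = V₁ · (z₂/z₁)^α = 6.9 × (5.1468)^0.361 = 12.4656 m/s
ΔV/Δz = (12.4656 − 6.9)/(56.1 − 10.9) = 5.5656/45.2000 = 0.12313 m/s/m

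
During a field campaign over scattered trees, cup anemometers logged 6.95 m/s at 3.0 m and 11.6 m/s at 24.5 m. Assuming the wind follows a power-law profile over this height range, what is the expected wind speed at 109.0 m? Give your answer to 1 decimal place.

First find α: α = ln(V₂/V₁)/ln(z₂/z₁) = ln(11.6/6.95)/ln(24.5/3.0) = 0.51226/2.10006 = 0.2439
Extrapolate from 24.5 m to 109.0 m: V₃ = 11.6 × (109.0/24.5)^0.2439 = 11.6 × 1.4392 = 16.6950 m/s

16.7 m/s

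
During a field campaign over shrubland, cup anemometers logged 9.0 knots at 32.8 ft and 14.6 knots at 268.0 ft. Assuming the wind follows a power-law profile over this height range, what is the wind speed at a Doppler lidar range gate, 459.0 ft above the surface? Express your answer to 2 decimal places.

16.53 knots

First find α: α = ln(V₂/V₁)/ln(z₂/z₁) = ln(14.6/9.0)/ln(268.0/32.8) = 0.48380/2.10056 = 0.2303
Extrapolate from 268.0 ft to 459.0 ft: V₃ = 14.6 × (459.0/268.0)^0.2303 = 14.6 × 1.1319 = 16.5262 knots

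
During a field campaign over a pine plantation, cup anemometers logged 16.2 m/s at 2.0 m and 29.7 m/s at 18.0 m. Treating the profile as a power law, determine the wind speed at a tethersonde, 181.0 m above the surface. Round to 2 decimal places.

56.14 m/s

First find α: α = ln(V₂/V₁)/ln(z₂/z₁) = ln(29.7/16.2)/ln(18.0/2.0) = 0.60614/2.19722 = 0.2759
Extrapolate from 18.0 m to 181.0 m: V₃ = 29.7 × (181.0/18.0)^0.2759 = 29.7 × 1.8903 = 56.1416 m/s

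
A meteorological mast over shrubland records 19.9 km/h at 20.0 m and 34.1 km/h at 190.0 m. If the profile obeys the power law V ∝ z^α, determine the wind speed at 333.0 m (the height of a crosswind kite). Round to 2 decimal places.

First find α: α = ln(V₂/V₁)/ln(z₂/z₁) = ln(34.1/19.9)/ln(190.0/20.0) = 0.53858/2.25129 = 0.2392
Extrapolate from 190.0 m to 333.0 m: V₃ = 34.1 × (333.0/190.0)^0.2392 = 34.1 × 1.1437 = 38.9989 km/h

39.00 km/h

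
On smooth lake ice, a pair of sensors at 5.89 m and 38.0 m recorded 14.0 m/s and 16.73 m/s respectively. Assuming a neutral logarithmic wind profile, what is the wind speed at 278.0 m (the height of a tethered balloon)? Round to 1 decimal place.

Log law: V ∝ ln(z/z₀). From the pair, with r = V₁/V₂ = 0.83682,
ln z₀ = (ln z₁ − r·ln z₂)/(1 − r) = (1.7733 − 0.83682×3.6376)/0.16318 = -7.7874 → z₀ = 0.0004149 m
V₃ = V₁ · ln(z₃/z₀)/ln(z₁/z₀) = 14.0 × 13.4150/9.5607 = 19.6441 m/s

19.6 m/s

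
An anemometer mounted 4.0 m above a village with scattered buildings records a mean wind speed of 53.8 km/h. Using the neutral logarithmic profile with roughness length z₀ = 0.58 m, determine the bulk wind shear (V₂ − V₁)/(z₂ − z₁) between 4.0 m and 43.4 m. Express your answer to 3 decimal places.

1.686 km/h/m

Log law: V₂ = V₁ · ln(z₂/z₀)/ln(z₁/z₀) = 53.8 × 4.3152/1.9310 = 120.2250 km/h
ΔV/Δz = (120.2250 − 53.8)/(43.4 − 4.0) = 66.4250/39.4000 = 1.68591 km/h/m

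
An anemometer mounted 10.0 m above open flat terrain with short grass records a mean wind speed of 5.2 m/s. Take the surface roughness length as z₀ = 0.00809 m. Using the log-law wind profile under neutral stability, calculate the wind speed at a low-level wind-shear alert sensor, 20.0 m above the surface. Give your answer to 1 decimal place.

5.7 m/s

Log law: V(z) ∝ ln(z/z₀), so V₂/V₁ = ln(z₂/z₀) / ln(z₁/z₀).
ln(20.0/0.00809) = 7.8129, ln(10.0/0.00809) = 7.1197
V₂ = 5.2 × 7.8129/7.1197 = 5.2 × 1.0974 = 5.7063 m/s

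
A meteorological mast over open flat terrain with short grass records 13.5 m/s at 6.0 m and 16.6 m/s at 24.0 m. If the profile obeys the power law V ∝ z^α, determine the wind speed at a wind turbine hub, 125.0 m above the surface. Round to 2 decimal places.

First find α: α = ln(V₂/V₁)/ln(z₂/z₁) = ln(16.6/13.5)/ln(24.0/6.0) = 0.20671/1.38629 = 0.1491
Extrapolate from 24.0 m to 125.0 m: V₃ = 16.6 × (125.0/24.0)^0.1491 = 16.6 × 1.2790 = 21.2313 m/s

21.23 m/s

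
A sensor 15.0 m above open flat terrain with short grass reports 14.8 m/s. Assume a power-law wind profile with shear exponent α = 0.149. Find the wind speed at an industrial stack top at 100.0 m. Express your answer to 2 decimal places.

19.63 m/s

Power-law profile: V₂ = V₁ · (z₂/z₁)^α
V₂ = 14.8 × (100.0/15.0)^0.149 = 14.8 × (6.6667)^0.149
    = 14.8 × 1.3267 = 19.6347 m/s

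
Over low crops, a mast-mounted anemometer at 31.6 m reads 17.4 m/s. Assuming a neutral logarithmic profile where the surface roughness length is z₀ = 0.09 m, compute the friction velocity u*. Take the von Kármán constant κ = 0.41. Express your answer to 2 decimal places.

u* ≈ 1.22 m/s

Log law: V(z) = (u*/κ) · ln(z/z₀) ⇒ u* = κ · V / ln(z/z₀)
u* = 0.41 × 17.4 / ln(31.6/0.09) = 0.41 × 17.4 / 5.8611
   = 7.1340 / 5.8611 = 1.2172 m/s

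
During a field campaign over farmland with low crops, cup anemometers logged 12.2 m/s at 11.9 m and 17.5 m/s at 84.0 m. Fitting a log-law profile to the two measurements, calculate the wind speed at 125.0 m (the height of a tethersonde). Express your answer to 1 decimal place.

18.6 m/s

Log law: V ∝ ln(z/z₀). From the pair, with r = V₁/V₂ = 0.69714,
ln z₀ = (ln z₁ − r·ln z₂)/(1 − r) = (2.4765 − 0.69714×4.4308)/0.30286 = -2.0220 → z₀ = 0.1324 m
V₃ = V₁ · ln(z₃/z₀)/ln(z₁/z₀) = 12.2 × 6.8503/4.4985 = 18.5780 m/s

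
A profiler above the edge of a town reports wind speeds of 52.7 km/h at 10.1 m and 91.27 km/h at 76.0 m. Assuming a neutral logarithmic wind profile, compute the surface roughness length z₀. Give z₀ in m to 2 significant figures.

z₀ ≈ 0.64 m

Log law: V(z) ∝ ln(z/z₀). With r = V₁/V₂ = 52.7/91.27 = 0.57741,
r · ln(z₂/z₀) = ln(z₁/z₀) ⇒ ln z₀ = (ln z₁ − r·ln z₂)/(1 − r)
ln z₀ = (2.31254 − 0.57741×4.33073) / 0.42259 = -0.4450
z₀ = exp(-0.4450) = 0.6408 m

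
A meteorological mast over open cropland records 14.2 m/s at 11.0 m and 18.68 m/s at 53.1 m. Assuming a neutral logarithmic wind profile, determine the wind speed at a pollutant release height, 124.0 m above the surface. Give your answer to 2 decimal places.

21.09 m/s

Log law: V ∝ ln(z/z₀). From the pair, with r = V₁/V₂ = 0.76017,
ln z₀ = (ln z₁ − r·ln z₂)/(1 − r) = (2.3979 − 0.76017×3.9722)/0.23983 = -2.5920 → z₀ = 0.07487 m
V₃ = V₁ · ln(z₃/z₀)/ln(z₁/z₀) = 14.2 × 7.4123/4.9899 = 21.0935 m/s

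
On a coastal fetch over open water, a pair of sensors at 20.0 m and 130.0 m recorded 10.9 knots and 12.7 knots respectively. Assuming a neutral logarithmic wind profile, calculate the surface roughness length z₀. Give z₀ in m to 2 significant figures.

z₀ ≈ 0.00024 m

Log law: V(z) ∝ ln(z/z₀). With r = V₁/V₂ = 10.9/12.7 = 0.85827,
r · ln(z₂/z₀) = ln(z₁/z₀) ⇒ ln z₀ = (ln z₁ − r·ln z₂)/(1 − r)
ln z₀ = (2.99573 − 0.85827×4.86753) / 0.14173 = -8.3391
z₀ = exp(-8.3391) = 0.0002390 m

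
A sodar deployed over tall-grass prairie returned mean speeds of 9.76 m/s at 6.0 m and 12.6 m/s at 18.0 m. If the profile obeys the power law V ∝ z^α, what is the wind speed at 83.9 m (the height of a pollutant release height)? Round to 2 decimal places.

18.02 m/s

First find α: α = ln(V₂/V₁)/ln(z₂/z₁) = ln(12.6/9.76)/ln(18.0/6.0) = 0.25540/1.09861 = 0.2325
Extrapolate from 18.0 m to 83.9 m: V₃ = 12.6 × (83.9/18.0)^0.2325 = 12.6 × 1.4302 = 18.0211 m/s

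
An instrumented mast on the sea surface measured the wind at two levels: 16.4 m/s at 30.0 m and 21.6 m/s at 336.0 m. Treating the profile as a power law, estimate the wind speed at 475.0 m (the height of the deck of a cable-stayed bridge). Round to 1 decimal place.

22.5 m/s

First find α: α = ln(V₂/V₁)/ln(z₂/z₁) = ln(21.6/16.4)/ln(336.0/30.0) = 0.27541/2.41591 = 0.1140
Extrapolate from 336.0 m to 475.0 m: V₃ = 21.6 × (475.0/336.0)^0.1140 = 21.6 × 1.0403 = 22.4695 m/s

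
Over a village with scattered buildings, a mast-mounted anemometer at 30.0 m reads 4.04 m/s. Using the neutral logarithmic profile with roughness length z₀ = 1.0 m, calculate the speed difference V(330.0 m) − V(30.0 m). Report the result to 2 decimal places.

2.85 m/s

Log law: V₂ = V₁ · ln(z₂/z₀)/ln(z₁/z₀) = 4.04 × 5.7991/3.4012 = 6.8883 m/s
ΔV = 6.8883 − 4.04 = 2.8483 m/s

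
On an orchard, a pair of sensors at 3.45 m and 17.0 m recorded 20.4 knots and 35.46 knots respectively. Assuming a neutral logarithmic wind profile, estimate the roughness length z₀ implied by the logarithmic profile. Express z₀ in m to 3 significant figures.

Log law: V(z) ∝ ln(z/z₀). With r = V₁/V₂ = 20.4/35.46 = 0.57530,
r · ln(z₂/z₀) = ln(z₁/z₀) ⇒ ln z₀ = (ln z₁ − r·ln z₂)/(1 − r)
ln z₀ = (1.23837 − 0.57530×2.83321) / 0.42470 = -0.9220
z₀ = exp(-0.9220) = 0.3977 m

z₀ ≈ 0.398 m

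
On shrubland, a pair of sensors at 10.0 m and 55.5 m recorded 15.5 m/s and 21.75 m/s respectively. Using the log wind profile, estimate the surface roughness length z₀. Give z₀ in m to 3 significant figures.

Log law: V(z) ∝ ln(z/z₀). With r = V₁/V₂ = 15.5/21.75 = 0.71264,
r · ln(z₂/z₀) = ln(z₁/z₀) ⇒ ln z₀ = (ln z₁ − r·ln z₂)/(1 − r)
ln z₀ = (2.30259 − 0.71264×4.01638) / 0.28736 = -1.9476
z₀ = exp(-1.9476) = 0.1426 m

z₀ ≈ 0.143 m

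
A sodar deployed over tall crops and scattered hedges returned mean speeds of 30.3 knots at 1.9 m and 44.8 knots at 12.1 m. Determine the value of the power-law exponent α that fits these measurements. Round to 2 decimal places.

Power law: V₂/V₁ = (z₂/z₁)^α ⇒ α = ln(V₂/V₁) / ln(z₂/z₁)
α = ln(44.8/30.3) / ln(12.1/1.9) = ln(1.4785) / ln(6.3684)
  = 0.39106 / 1.85135 = 0.21123

α ≈ 0.21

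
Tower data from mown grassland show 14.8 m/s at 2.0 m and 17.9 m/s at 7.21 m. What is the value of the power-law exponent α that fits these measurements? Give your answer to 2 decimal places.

Power law: V₂/V₁ = (z₂/z₁)^α ⇒ α = ln(V₂/V₁) / ln(z₂/z₁)
α = ln(17.9/14.8) / ln(7.21/2.0) = ln(1.2095) / ln(3.6050)
  = 0.19017 / 1.28232 = 0.14830

α ≈ 0.15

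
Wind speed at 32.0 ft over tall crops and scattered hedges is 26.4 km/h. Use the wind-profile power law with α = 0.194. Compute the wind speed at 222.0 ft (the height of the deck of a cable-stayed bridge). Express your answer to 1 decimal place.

Power-law profile: V₂ = V₁ · (z₂/z₁)^α
V₂ = 26.4 × (222.0/32.0)^0.194 = 26.4 × (6.9375)^0.194
    = 26.4 × 1.4561 = 38.4412 km/h

38.4 km/h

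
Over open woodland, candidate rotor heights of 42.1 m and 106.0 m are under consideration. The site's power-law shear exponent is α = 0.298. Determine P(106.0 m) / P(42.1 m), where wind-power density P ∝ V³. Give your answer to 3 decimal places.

2.283

Speed ratio: V_B/V_A = (z_B/z_A)^α = (106.0/42.1)^0.298 = (2.5178)^0.298 = 1.31676
Power-density ratio: P_B/P_A = (V_B/V_A)³ = (1.31676)³ = 2.28305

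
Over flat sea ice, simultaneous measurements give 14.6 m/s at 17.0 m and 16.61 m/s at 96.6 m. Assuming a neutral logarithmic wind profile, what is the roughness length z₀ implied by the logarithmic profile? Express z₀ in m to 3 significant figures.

z₀ ≈ 0.0000562 m

Log law: V(z) ∝ ln(z/z₀). With r = V₁/V₂ = 14.6/16.61 = 0.87899,
r · ln(z₂/z₀) = ln(z₁/z₀) ⇒ ln z₀ = (ln z₁ − r·ln z₂)/(1 − r)
ln z₀ = (2.83321 − 0.87899×4.57058) / 0.12101 = -9.7865
z₀ = exp(-9.7865) = 0.00005621 m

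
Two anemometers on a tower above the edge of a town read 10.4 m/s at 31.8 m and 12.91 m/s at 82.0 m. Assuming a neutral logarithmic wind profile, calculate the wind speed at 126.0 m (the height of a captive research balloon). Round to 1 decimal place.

Log law: V ∝ ln(z/z₀). From the pair, with r = V₁/V₂ = 0.80558,
ln z₀ = (ln z₁ − r·ln z₂)/(1 − r) = (3.4595 − 0.80558×4.4067)/0.19442 = -0.4654 → z₀ = 0.6279 m
V₃ = V₁ · ln(z₃/z₀)/ln(z₁/z₀) = 10.4 × 5.3017/3.9249 = 14.0482 m/s

14.0 m/s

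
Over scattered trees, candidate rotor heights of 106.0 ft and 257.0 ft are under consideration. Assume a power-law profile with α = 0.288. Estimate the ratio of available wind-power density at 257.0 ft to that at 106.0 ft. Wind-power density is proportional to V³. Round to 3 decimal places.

Speed ratio: V_B/V_A = (z_B/z_A)^α = (257.0/106.0)^0.288 = (2.4245)^0.288 = 1.29054
Power-density ratio: P_B/P_A = (V_B/V_A)³ = (1.29054)³ = 2.14940

2.149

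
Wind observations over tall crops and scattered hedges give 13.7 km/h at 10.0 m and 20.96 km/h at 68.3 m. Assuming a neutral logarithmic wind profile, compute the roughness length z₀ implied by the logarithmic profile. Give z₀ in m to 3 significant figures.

z₀ ≈ 0.266 m

Log law: V(z) ∝ ln(z/z₀). With r = V₁/V₂ = 13.7/20.96 = 0.65363,
r · ln(z₂/z₀) = ln(z₁/z₀) ⇒ ln z₀ = (ln z₁ − r·ln z₂)/(1 − r)
ln z₀ = (2.30259 − 0.65363×4.22391) / 0.34637 = -1.3231
z₀ = exp(-1.3231) = 0.2663 m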